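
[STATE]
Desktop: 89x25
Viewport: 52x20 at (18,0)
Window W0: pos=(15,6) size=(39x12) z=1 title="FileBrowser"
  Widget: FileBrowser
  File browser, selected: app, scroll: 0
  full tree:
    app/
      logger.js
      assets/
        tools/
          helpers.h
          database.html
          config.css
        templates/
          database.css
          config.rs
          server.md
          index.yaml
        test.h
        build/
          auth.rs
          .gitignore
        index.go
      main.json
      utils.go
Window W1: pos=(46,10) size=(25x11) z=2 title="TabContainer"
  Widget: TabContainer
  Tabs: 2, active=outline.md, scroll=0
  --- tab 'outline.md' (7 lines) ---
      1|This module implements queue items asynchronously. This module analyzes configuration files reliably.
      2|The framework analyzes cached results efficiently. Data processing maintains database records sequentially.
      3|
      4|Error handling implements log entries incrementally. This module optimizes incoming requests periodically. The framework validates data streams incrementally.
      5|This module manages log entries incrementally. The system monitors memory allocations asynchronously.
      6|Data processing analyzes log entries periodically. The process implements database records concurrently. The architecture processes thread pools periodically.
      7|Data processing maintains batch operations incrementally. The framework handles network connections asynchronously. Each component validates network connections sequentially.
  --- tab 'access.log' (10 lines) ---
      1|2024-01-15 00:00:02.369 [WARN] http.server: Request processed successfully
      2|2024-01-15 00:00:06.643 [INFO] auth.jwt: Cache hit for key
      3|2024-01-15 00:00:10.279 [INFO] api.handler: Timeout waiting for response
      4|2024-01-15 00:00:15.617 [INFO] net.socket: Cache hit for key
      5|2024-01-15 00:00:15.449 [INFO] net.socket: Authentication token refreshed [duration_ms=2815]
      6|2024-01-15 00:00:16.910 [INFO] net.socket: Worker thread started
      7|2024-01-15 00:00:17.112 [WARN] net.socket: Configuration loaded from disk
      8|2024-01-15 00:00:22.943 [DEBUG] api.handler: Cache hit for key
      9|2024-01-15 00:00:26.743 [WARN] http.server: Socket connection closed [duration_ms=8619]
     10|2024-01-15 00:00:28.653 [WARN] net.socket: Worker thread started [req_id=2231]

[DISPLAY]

                                                    
                                                    
                                                    
                                                    
                                                    
                                                    
━━━━━━━━━━━━━━━━━━━━━━━━━━━━━━━━━━━┓                
ileBrowser                         ┃                
───────────────────────────────────┨                
[-] app/                           ┃                
  logger.js                 ┏━━━━━━━━━━━━━━━━━━━━━━━
  [+] assets/               ┃ TabContainer          
  main.json                 ┠───────────────────────
  utils.go                  ┃[outline.md]│ access.lo
                            ┃───────────────────────
                            ┃This module implements 
                            ┃The framework analyzes 
━━━━━━━━━━━━━━━━━━━━━━━━━━━━┃                       
                            ┃Error handling implemen
                            ┃This module manages log


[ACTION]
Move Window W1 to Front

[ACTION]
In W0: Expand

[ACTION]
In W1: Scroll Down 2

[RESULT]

                                                    
                                                    
                                                    
                                                    
                                                    
                                                    
━━━━━━━━━━━━━━━━━━━━━━━━━━━━━━━━━━━┓                
ileBrowser                         ┃                
───────────────────────────────────┨                
[-] app/                           ┃                
  logger.js                 ┏━━━━━━━━━━━━━━━━━━━━━━━
  [+] assets/               ┃ TabContainer          
  main.json                 ┠───────────────────────
  utils.go                  ┃[outline.md]│ access.lo
                            ┃───────────────────────
                            ┃                       
                            ┃Error handling implemen
━━━━━━━━━━━━━━━━━━━━━━━━━━━━┃This module manages log
                            ┃Data processing analyze
                            ┃Data processing maintai


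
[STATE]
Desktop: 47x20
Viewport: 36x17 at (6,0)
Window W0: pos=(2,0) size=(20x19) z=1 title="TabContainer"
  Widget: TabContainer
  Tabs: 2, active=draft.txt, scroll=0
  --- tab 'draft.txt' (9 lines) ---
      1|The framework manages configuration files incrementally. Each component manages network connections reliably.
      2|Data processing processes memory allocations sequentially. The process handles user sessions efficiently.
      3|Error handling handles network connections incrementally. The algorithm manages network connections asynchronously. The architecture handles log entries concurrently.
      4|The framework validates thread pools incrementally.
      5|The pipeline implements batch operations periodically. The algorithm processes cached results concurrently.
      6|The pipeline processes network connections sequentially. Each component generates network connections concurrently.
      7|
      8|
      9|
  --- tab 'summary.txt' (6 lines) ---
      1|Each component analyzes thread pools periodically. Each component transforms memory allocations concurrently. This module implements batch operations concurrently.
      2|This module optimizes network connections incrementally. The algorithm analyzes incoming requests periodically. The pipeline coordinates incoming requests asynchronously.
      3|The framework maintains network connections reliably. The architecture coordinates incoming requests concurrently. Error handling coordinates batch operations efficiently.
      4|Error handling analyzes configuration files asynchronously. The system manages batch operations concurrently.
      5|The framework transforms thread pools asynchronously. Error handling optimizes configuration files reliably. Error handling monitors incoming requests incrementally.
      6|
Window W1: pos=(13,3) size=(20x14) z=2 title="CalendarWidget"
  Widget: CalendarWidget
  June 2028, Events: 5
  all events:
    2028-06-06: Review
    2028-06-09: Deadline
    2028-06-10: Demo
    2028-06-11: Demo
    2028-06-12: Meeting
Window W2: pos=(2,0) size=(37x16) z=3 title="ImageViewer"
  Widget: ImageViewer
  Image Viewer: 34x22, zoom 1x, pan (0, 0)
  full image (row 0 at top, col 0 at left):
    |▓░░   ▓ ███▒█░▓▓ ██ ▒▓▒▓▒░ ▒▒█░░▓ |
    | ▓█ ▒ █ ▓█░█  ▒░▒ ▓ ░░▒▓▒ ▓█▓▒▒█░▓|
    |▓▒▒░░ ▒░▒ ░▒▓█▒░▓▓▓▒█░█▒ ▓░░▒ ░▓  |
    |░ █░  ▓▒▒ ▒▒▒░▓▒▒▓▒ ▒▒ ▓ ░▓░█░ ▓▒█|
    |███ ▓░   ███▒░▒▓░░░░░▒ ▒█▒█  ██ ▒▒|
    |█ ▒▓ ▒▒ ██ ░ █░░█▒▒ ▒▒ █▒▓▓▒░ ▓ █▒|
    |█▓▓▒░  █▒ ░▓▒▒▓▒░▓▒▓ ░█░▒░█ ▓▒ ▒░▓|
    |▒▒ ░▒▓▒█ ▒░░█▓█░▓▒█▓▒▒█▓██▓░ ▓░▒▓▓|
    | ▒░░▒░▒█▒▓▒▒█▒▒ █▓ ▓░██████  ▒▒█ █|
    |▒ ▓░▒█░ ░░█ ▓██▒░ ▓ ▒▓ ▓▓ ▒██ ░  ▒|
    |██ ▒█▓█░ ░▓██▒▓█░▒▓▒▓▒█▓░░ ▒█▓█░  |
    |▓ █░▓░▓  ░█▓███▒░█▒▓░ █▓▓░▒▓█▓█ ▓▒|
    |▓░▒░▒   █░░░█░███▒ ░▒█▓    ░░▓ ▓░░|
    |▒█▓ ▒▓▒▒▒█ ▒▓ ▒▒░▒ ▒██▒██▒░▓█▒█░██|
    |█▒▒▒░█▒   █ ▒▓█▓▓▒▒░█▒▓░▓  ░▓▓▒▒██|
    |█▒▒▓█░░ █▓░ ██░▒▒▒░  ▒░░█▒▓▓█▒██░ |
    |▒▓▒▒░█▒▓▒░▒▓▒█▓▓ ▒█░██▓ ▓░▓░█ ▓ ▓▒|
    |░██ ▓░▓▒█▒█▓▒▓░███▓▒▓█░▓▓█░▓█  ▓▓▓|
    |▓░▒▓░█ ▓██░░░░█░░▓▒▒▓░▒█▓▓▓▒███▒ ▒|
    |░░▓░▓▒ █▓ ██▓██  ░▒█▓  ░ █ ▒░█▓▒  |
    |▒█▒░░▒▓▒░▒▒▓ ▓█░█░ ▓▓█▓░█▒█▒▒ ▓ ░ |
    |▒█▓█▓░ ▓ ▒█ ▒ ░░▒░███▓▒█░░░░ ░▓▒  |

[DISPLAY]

━━━━━━━━━━━━━━━━━━━━━━━━━━━━━━━━┓   
ageViewer                       ┃   
────────────────────────────────┨   
   ▓ ███▒█░▓▓ ██ ▒▓▒▓▒░ ▒▒█░░▓  ┃   
 ▒ █ ▓█░█  ▒░▒ ▓ ░░▒▓▒ ▓█▓▒▒█░▓ ┃   
░░ ▒░▒ ░▒▓█▒░▓▓▓▒█░█▒ ▓░░▒ ░▓   ┃   
░  ▓▒▒ ▒▒▒░▓▒▒▓▒ ▒▒ ▓ ░▓░█░ ▓▒█ ┃   
 ▓░   ███▒░▒▓░░░░░▒ ▒█▒█  ██ ▒▒ ┃   
▓ ▒▒ ██ ░ █░░█▒▒ ▒▒ █▒▓▓▒░ ▓ █▒ ┃   
▒░  █▒ ░▓▒▒▓▒░▓▒▓ ░█░▒░█ ▓▒ ▒░▓ ┃   
░▒▓▒█ ▒░░█▓█░▓▒█▓▒▒█▓██▓░ ▓░▒▓▓ ┃   
░▒░▒█▒▓▒▒█▒▒ █▓ ▓░██████  ▒▒█ █ ┃   
░▒█░ ░░█ ▓██▒░ ▓ ▒▓ ▓▓ ▒██ ░  ▒ ┃   
▒█▓█░ ░▓██▒▓█░▒▓▒▓▒█▓░░ ▒█▓█░   ┃   
░▓░▓  ░█▓███▒░█▒▓░ █▓▓░▒▓█▓█ ▓▒ ┃   
━━━━━━━━━━━━━━━━━━━━━━━━━━━━━━━━┛   
       ┗━━━━━━━━━━━━━━━━━━┛         


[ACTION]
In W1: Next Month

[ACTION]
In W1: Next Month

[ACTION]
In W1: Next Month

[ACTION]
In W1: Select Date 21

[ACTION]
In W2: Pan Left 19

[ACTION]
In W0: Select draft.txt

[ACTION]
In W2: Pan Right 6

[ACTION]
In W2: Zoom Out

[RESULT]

━━━━━━━━━━━━━━━━━━━━━━━━━━━━━━━━┓   
ageViewer                       ┃   
────────────────────────────────┨   
██▒█░▓▓ ██ ▒▓▒▓▒░ ▒▒█░░▓        ┃   
█░█  ▒░▒ ▓ ░░▒▓▒ ▓█▓▒▒█░▓       ┃   
 ░▒▓█▒░▓▓▓▒█░█▒ ▓░░▒ ░▓         ┃   
 ▒▒▒░▓▒▒▓▒ ▒▒ ▓ ░▓░█░ ▓▒█       ┃   
███▒░▒▓░░░░░▒ ▒█▒█  ██ ▒▒       ┃   
█ ░ █░░█▒▒ ▒▒ █▒▓▓▒░ ▓ █▒       ┃   
 ░▓▒▒▓▒░▓▒▓ ░█░▒░█ ▓▒ ▒░▓       ┃   
▒░░█▓█░▓▒█▓▒▒█▓██▓░ ▓░▒▓▓       ┃   
▓▒▒█▒▒ █▓ ▓░██████  ▒▒█ █       ┃   
░█ ▓██▒░ ▓ ▒▓ ▓▓ ▒██ ░  ▒       ┃   
░▓██▒▓█░▒▓▒▓▒█▓░░ ▒█▓█░         ┃   
░█▓███▒░█▒▓░ █▓▓░▒▓█▓█ ▓▒       ┃   
━━━━━━━━━━━━━━━━━━━━━━━━━━━━━━━━┛   
       ┗━━━━━━━━━━━━━━━━━━┛         


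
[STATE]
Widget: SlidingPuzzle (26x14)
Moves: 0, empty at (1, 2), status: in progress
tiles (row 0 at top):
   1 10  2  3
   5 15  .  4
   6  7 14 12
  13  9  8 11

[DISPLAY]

┌────┬────┬────┬────┐     
│  1 │ 10 │  2 │  3 │     
├────┼────┼────┼────┤     
│  5 │ 15 │    │  4 │     
├────┼────┼────┼────┤     
│  6 │  7 │ 14 │ 12 │     
├────┼────┼────┼────┤     
│ 13 │  9 │  8 │ 11 │     
└────┴────┴────┴────┘     
Moves: 0                  
                          
                          
                          
                          


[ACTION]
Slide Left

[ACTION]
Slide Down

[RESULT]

┌────┬────┬────┬────┐     
│  1 │ 10 │  2 │    │     
├────┼────┼────┼────┤     
│  5 │ 15 │  4 │  3 │     
├────┼────┼────┼────┤     
│  6 │  7 │ 14 │ 12 │     
├────┼────┼────┼────┤     
│ 13 │  9 │  8 │ 11 │     
└────┴────┴────┴────┘     
Moves: 2                  
                          
                          
                          
                          


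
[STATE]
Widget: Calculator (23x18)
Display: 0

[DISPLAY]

                      0
┌───┬───┬───┬───┐      
│ 7 │ 8 │ 9 │ ÷ │      
├───┼───┼───┼───┤      
│ 4 │ 5 │ 6 │ × │      
├───┼───┼───┼───┤      
│ 1 │ 2 │ 3 │ - │      
├───┼───┼───┼───┤      
│ 0 │ . │ = │ + │      
├───┼───┼───┼───┤      
│ C │ MC│ MR│ M+│      
└───┴───┴───┴───┘      
                       
                       
                       
                       
                       
                       


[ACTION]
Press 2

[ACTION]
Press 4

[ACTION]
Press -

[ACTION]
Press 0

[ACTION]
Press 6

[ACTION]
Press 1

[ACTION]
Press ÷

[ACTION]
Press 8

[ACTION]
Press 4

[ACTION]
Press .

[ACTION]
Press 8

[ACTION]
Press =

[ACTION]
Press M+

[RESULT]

          -0.4363207547
┌───┬───┬───┬───┐      
│ 7 │ 8 │ 9 │ ÷ │      
├───┼───┼───┼───┤      
│ 4 │ 5 │ 6 │ × │      
├───┼───┼───┼───┤      
│ 1 │ 2 │ 3 │ - │      
├───┼───┼───┼───┤      
│ 0 │ . │ = │ + │      
├───┼───┼───┼───┤      
│ C │ MC│ MR│ M+│      
└───┴───┴───┴───┘      
                       
                       
                       
                       
                       
                       


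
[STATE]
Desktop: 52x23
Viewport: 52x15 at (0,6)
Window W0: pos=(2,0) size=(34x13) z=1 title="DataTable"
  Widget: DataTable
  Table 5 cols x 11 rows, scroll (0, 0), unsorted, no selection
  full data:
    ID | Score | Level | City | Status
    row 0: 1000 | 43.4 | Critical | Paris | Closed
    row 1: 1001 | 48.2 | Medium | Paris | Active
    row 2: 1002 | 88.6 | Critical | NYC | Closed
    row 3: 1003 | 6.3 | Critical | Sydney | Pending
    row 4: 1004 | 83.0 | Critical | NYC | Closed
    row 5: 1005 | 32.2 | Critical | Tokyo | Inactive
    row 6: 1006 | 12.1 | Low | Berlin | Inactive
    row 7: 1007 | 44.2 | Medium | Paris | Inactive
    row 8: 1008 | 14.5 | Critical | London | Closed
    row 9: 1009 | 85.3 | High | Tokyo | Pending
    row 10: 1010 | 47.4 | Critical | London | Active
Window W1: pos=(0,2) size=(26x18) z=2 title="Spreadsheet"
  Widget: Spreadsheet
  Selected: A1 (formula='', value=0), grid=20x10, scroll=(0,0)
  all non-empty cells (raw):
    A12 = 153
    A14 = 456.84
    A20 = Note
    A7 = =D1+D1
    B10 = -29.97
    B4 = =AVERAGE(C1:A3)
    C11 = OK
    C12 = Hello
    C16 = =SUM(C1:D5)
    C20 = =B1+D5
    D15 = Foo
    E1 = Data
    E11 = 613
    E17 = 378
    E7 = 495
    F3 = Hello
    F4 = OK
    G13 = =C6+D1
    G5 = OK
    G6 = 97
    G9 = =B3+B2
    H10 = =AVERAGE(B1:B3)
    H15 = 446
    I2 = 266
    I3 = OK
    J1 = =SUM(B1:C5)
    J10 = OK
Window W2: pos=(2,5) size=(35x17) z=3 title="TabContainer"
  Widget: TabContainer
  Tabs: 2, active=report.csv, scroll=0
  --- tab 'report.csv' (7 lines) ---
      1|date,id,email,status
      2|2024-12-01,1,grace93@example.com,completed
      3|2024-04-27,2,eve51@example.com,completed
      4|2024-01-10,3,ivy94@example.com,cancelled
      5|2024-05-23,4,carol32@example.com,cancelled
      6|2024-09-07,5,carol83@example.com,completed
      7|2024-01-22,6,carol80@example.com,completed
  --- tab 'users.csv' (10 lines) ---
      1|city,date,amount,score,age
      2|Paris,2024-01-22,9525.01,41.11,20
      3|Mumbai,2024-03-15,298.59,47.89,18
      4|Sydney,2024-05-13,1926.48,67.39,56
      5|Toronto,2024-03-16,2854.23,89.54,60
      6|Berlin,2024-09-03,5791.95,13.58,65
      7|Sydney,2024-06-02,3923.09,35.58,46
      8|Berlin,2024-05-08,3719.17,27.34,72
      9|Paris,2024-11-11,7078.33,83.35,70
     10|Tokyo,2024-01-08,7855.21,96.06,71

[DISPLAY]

┃ ┃ TabContainer                    ┃               
┃-┠─────────────────────────────────┨               
┃ ┃[report.csv]│ users.csv          ┃               
┃ ┃─────────────────────────────────┃               
┃ ┃date,id,email,status             ┃               
┃ ┃2024-12-01,1,grace93@example.com,┃               
┃ ┃2024-04-27,2,eve51@example.com,co┃               
┃ ┃2024-01-10,3,ivy94@example.com,ca┃               
┃ ┃2024-05-23,4,carol32@example.com,┃               
┃ ┃2024-09-07,5,carol83@example.com,┃               
┃ ┃2024-01-22,6,carol80@example.com,┃               
┃ ┃                                 ┃               
┃ ┃                                 ┃               
┗━┃                                 ┃               
  ┃                                 ┃               


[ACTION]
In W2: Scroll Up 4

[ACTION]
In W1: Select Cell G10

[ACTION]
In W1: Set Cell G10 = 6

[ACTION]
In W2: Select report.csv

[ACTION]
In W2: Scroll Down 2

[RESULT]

┃ ┃ TabContainer                    ┃               
┃-┠─────────────────────────────────┨               
┃ ┃[report.csv]│ users.csv          ┃               
┃ ┃─────────────────────────────────┃               
┃ ┃2024-04-27,2,eve51@example.com,co┃               
┃ ┃2024-01-10,3,ivy94@example.com,ca┃               
┃ ┃2024-05-23,4,carol32@example.com,┃               
┃ ┃2024-09-07,5,carol83@example.com,┃               
┃ ┃2024-01-22,6,carol80@example.com,┃               
┃ ┃                                 ┃               
┃ ┃                                 ┃               
┃ ┃                                 ┃               
┃ ┃                                 ┃               
┗━┃                                 ┃               
  ┃                                 ┃               


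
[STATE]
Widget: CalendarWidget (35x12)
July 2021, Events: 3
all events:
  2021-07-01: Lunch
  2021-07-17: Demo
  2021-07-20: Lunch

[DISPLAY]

             July 2021             
Mo Tu We Th Fr Sa Su               
          1*  2  3  4              
 5  6  7  8  9 10 11               
12 13 14 15 16 17* 18              
19 20* 21 22 23 24 25              
26 27 28 29 30 31                  
                                   
                                   
                                   
                                   
                                   


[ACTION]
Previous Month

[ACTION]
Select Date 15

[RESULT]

             June 2021             
Mo Tu We Th Fr Sa Su               
    1  2  3  4  5  6               
 7  8  9 10 11 12 13               
14 [15] 16 17 18 19 20             
21 22 23 24 25 26 27               
28 29 30                           
                                   
                                   
                                   
                                   
                                   


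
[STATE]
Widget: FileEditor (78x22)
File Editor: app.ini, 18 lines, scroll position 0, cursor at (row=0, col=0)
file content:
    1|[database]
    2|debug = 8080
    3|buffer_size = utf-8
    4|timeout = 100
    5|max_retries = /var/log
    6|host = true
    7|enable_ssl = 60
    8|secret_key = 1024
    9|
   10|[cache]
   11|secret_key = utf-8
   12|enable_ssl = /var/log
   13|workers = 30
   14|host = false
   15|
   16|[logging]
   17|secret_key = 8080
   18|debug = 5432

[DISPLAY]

█database]                                                                   ▲
debug = 8080                                                                 █
buffer_size = utf-8                                                          ░
timeout = 100                                                                ░
max_retries = /var/log                                                       ░
host = true                                                                  ░
enable_ssl = 60                                                              ░
secret_key = 1024                                                            ░
                                                                             ░
[cache]                                                                      ░
secret_key = utf-8                                                           ░
enable_ssl = /var/log                                                        ░
workers = 30                                                                 ░
host = false                                                                 ░
                                                                             ░
[logging]                                                                    ░
secret_key = 8080                                                            ░
debug = 5432                                                                 ░
                                                                             ░
                                                                             ░
                                                                             ░
                                                                             ▼


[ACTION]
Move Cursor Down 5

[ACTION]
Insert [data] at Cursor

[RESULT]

[database]                                                                   ▲
debug = 8080                                                                 █
buffer_size = utf-8                                                          ░
timeout = 100                                                                ░
max_retries = /var/log                                                       ░
data█ost = true                                                              ░
enable_ssl = 60                                                              ░
secret_key = 1024                                                            ░
                                                                             ░
[cache]                                                                      ░
secret_key = utf-8                                                           ░
enable_ssl = /var/log                                                        ░
workers = 30                                                                 ░
host = false                                                                 ░
                                                                             ░
[logging]                                                                    ░
secret_key = 8080                                                            ░
debug = 5432                                                                 ░
                                                                             ░
                                                                             ░
                                                                             ░
                                                                             ▼


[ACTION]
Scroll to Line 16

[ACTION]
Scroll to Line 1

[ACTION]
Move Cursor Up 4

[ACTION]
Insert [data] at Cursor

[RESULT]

[database]                                                                   ▲
debudata█ = 8080                                                             █
buffer_size = utf-8                                                          ░
timeout = 100                                                                ░
max_retries = /var/log                                                       ░
datahost = true                                                              ░
enable_ssl = 60                                                              ░
secret_key = 1024                                                            ░
                                                                             ░
[cache]                                                                      ░
secret_key = utf-8                                                           ░
enable_ssl = /var/log                                                        ░
workers = 30                                                                 ░
host = false                                                                 ░
                                                                             ░
[logging]                                                                    ░
secret_key = 8080                                                            ░
debug = 5432                                                                 ░
                                                                             ░
                                                                             ░
                                                                             ░
                                                                             ▼


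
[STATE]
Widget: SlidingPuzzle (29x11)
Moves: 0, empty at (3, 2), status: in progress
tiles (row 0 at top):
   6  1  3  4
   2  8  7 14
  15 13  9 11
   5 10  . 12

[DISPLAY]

┌────┬────┬────┬────┐        
│  6 │  1 │  3 │  4 │        
├────┼────┼────┼────┤        
│  2 │  8 │  7 │ 14 │        
├────┼────┼────┼────┤        
│ 15 │ 13 │  9 │ 11 │        
├────┼────┼────┼────┤        
│  5 │ 10 │    │ 12 │        
└────┴────┴────┴────┘        
Moves: 0                     
                             


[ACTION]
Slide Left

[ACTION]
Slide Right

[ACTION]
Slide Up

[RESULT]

┌────┬────┬────┬────┐        
│  6 │  1 │  3 │  4 │        
├────┼────┼────┼────┤        
│  2 │  8 │  7 │ 14 │        
├────┼────┼────┼────┤        
│ 15 │ 13 │  9 │ 11 │        
├────┼────┼────┼────┤        
│  5 │ 10 │    │ 12 │        
└────┴────┴────┴────┘        
Moves: 2                     
                             


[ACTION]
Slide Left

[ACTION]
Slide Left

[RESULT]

┌────┬────┬────┬────┐        
│  6 │  1 │  3 │  4 │        
├────┼────┼────┼────┤        
│  2 │  8 │  7 │ 14 │        
├────┼────┼────┼────┤        
│ 15 │ 13 │  9 │ 11 │        
├────┼────┼────┼────┤        
│  5 │ 10 │ 12 │    │        
└────┴────┴────┴────┘        
Moves: 3                     
                             


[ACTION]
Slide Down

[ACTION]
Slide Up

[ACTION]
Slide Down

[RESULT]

┌────┬────┬────┬────┐        
│  6 │  1 │  3 │  4 │        
├────┼────┼────┼────┤        
│  2 │  8 │  7 │ 14 │        
├────┼────┼────┼────┤        
│ 15 │ 13 │  9 │    │        
├────┼────┼────┼────┤        
│  5 │ 10 │ 12 │ 11 │        
└────┴────┴────┴────┘        
Moves: 6                     
                             


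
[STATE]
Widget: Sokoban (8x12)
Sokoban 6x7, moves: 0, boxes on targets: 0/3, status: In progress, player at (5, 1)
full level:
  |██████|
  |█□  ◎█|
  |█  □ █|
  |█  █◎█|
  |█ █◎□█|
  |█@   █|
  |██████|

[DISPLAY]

██████  
█□  ◎█  
█  □ █  
█  █◎█  
█ █◎□█  
█@   █  
██████  
Moves: 0
        
        
        
        


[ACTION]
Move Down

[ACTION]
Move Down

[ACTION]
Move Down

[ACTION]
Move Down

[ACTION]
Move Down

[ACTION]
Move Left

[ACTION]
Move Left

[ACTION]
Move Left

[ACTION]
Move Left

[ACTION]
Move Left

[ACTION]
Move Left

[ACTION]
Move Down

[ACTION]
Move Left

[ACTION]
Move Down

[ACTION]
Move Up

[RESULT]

██████  
█□  ◎█  
█  □ █  
█  █◎█  
█@█◎□█  
█    █  
██████  
Moves: 1
        
        
        
        


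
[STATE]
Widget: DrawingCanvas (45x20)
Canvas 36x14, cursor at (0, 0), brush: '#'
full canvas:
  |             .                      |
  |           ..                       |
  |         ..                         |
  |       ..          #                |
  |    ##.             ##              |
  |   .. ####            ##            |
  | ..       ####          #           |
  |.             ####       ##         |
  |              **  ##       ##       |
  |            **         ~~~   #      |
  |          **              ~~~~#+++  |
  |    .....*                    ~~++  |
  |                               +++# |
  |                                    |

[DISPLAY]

+            .                               
           ..                                
         ..                                  
       ..          #                         
    ##.             ##                       
   .. ####            ##                     
 ..       ####          #                    
.             ####       ##                  
              **  ##       ##                
            **         ~~~   #               
          **              ~~~~#+++           
    .....*                    ~~++           
                               +++#          
                                             
                                             
                                             
                                             
                                             
                                             
                                             


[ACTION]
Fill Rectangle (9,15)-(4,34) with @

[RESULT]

+            .                               
           ..                                
         ..                                  
       ..          #                         
    ##.        @@@@@@@@@@@@@@@@@@@@          
   .. ####     @@@@@@@@@@@@@@@@@@@@          
 ..       #### @@@@@@@@@@@@@@@@@@@@          
.             #@@@@@@@@@@@@@@@@@@@@          
              *@@@@@@@@@@@@@@@@@@@@          
            ** @@@@@@@@@@@@@@@@@@@@          
          **              ~~~~#+++           
    .....*                    ~~++           
                               +++#          
                                             
                                             
                                             
                                             
                                             
                                             
                                             


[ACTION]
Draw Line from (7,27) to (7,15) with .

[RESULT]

+            .                               
           ..                                
         ..                                  
       ..          #                         
    ##.        @@@@@@@@@@@@@@@@@@@@          
   .. ####     @@@@@@@@@@@@@@@@@@@@          
 ..       #### @@@@@@@@@@@@@@@@@@@@          
.             #.............@@@@@@@          
              *@@@@@@@@@@@@@@@@@@@@          
            ** @@@@@@@@@@@@@@@@@@@@          
          **              ~~~~#+++           
    .....*                    ~~++           
                               +++#          
                                             
                                             
                                             
                                             
                                             
                                             
                                             


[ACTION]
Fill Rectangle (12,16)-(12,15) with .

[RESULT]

+            .                               
           ..                                
         ..                                  
       ..          #                         
    ##.        @@@@@@@@@@@@@@@@@@@@          
   .. ####     @@@@@@@@@@@@@@@@@@@@          
 ..       #### @@@@@@@@@@@@@@@@@@@@          
.             #.............@@@@@@@          
              *@@@@@@@@@@@@@@@@@@@@          
            ** @@@@@@@@@@@@@@@@@@@@          
          **              ~~~~#+++           
    .....*                    ~~++           
               ..              +++#          
                                             
                                             
                                             
                                             
                                             
                                             
                                             


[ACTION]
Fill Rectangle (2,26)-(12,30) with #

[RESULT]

+            .                               
           ..                                
         ..               #####              
       ..          #      #####              
    ##.        @@@@@@@@@@@#####@@@@          
   .. ####     @@@@@@@@@@@#####@@@@          
 ..       #### @@@@@@@@@@@#####@@@@          
.             #...........#####@@@@          
              *@@@@@@@@@@@#####@@@@          
            ** @@@@@@@@@@@#####@@@@          
          **              #####+++           
    .....*                #####~++           
               ..         #####+++#          
                                             
                                             
                                             
                                             
                                             
                                             
                                             


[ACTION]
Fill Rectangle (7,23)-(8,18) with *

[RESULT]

+            .                               
           ..                                
         ..               #####              
       ..          #      #####              
    ##.        @@@@@@@@@@@#####@@@@          
   .. ####     @@@@@@@@@@@#####@@@@          
 ..       #### @@@@@@@@@@@#####@@@@          
.             #...******..#####@@@@          
              *@@@******@@#####@@@@          
            ** @@@@@@@@@@@#####@@@@          
          **              #####+++           
    .....*                #####~++           
               ..         #####+++#          
                                             
                                             
                                             
                                             
                                             
                                             
                                             


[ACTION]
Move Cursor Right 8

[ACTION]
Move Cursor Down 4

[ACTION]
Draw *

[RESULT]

             .                               
           ..                                
         ..               #####              
       ..          #      #####              
    ##. *      @@@@@@@@@@@#####@@@@          
   .. ####     @@@@@@@@@@@#####@@@@          
 ..       #### @@@@@@@@@@@#####@@@@          
.             #...******..#####@@@@          
              *@@@******@@#####@@@@          
            ** @@@@@@@@@@@#####@@@@          
          **              #####+++           
    .....*                #####~++           
               ..         #####+++#          
                                             
                                             
                                             
                                             
                                             
                                             
                                             


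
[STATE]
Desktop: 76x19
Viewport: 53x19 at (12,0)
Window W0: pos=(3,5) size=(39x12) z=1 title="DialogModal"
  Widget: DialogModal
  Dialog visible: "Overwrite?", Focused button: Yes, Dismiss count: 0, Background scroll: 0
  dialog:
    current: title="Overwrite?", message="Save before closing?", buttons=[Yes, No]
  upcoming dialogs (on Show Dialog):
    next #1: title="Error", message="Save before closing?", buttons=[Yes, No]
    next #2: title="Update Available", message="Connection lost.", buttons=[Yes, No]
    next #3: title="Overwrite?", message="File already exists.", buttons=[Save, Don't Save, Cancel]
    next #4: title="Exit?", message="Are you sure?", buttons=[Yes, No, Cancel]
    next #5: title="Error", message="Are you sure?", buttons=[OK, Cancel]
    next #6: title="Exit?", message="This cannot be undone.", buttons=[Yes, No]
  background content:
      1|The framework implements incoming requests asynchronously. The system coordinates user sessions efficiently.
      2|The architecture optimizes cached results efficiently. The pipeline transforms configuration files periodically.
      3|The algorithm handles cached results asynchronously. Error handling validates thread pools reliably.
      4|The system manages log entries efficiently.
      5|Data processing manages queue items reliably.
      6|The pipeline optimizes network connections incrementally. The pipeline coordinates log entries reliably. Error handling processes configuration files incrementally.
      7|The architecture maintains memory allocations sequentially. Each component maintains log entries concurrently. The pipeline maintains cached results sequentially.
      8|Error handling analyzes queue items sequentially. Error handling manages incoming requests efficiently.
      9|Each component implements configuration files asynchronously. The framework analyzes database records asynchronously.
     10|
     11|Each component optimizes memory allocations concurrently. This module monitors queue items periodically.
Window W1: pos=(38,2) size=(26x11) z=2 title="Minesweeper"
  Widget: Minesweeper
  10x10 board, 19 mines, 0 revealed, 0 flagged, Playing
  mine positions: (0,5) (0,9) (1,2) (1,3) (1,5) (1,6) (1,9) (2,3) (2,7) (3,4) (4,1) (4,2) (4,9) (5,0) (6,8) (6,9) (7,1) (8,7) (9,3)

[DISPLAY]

                                                     
                                                     
                          ┏━━━━━━━━━━━━━━━━━━━━━━━━┓ 
                          ┃ Minesweeper            ┃ 
                          ┠────────────────────────┨ 
━━━━━━━━━━━━━━━━━━━━━━━━━━┃■■■■■■■■■■              ┃ 
odal                      ┃■■■■■■■■■■              ┃ 
──────────────────────────┃■■■■■■■■■■              ┃ 
ework implements incoming ┃■■■■■■■■■■              ┃ 
─────────────────────┐hed ┃■■■■■■■■■■              ┃ 
     Overwrite?      │esul┃■■■■■■■■■■              ┃ 
Save before closing? │ eff┃■■■■■■■■■■              ┃ 
     [Yes]  No       │item┗━━━━━━━━━━━━━━━━━━━━━━━━┛ 
─────────────────────┘ connec┃                       
itecture maintains memory all┃                       
ndling analyzes queue items s┃                       
━━━━━━━━━━━━━━━━━━━━━━━━━━━━━┛                       
                                                     
                                                     


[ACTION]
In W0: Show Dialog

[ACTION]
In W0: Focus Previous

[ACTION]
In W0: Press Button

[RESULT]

                                                     
                                                     
                          ┏━━━━━━━━━━━━━━━━━━━━━━━━┓ 
                          ┃ Minesweeper            ┃ 
                          ┠────────────────────────┨ 
━━━━━━━━━━━━━━━━━━━━━━━━━━┃■■■■■■■■■■              ┃ 
odal                      ┃■■■■■■■■■■              ┃ 
──────────────────────────┃■■■■■■■■■■              ┃ 
ework implements incoming ┃■■■■■■■■■■              ┃ 
itecture optimizes cached ┃■■■■■■■■■■              ┃ 
rithm handles cached resul┃■■■■■■■■■■              ┃ 
em manages log entries eff┃■■■■■■■■■■              ┃ 
cessing manages queue item┗━━━━━━━━━━━━━━━━━━━━━━━━┛ 
line optimizes network connec┃                       
itecture maintains memory all┃                       
ndling analyzes queue items s┃                       
━━━━━━━━━━━━━━━━━━━━━━━━━━━━━┛                       
                                                     
                                                     
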